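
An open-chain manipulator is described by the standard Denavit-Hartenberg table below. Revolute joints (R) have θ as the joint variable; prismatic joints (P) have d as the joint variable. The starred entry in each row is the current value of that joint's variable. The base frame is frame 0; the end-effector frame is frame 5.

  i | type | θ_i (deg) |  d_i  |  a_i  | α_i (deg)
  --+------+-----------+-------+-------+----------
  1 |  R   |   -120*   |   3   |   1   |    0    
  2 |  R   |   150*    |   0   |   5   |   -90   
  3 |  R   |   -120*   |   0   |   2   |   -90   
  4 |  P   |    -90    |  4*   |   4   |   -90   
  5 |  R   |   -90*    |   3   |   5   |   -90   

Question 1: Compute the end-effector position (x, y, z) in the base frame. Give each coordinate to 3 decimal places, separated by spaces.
6.415 7.745 11.830

after link 1: o_1 = (-0.5000, -0.8660, 3.0000)
after link 2: o_2 = (3.8301, 1.6340, 3.0000)
after link 3: o_3 = (2.9641, 1.1340, 4.7321)
after link 4: o_4 = (3.9641, 6.3301, 6.7321)
after link 5: o_5 = (6.4151, 7.7452, 11.8301)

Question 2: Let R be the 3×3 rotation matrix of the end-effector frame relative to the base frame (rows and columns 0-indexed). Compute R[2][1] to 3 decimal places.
End-effector y-axis (col 1 of R) = (0.4330,0.2500,-0.8660)
R[2][1] = -0.8660

-0.866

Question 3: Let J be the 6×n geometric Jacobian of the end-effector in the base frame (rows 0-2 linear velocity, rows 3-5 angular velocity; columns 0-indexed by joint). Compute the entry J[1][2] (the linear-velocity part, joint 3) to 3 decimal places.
4.415

axis z_2 = (-0.5000,0.8660,0.0000); lever o_n−o_2 = (2.5849,6.1112,8.8301)
cross product → J_v[:, 2] = (7.6471,4.4151,-5.2942)
J_ω[:, 2] = z_2
entry J[1][2] = 4.4151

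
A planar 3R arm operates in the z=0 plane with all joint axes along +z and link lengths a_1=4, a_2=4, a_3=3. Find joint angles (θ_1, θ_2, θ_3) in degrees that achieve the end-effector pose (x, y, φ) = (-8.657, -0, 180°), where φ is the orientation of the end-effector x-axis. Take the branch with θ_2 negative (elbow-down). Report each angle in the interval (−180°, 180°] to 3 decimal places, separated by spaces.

-135.001 -89.997 44.999

wrist centre = target − a_3·(cos φ, sin φ) = (-5.6570, -0.0000)
cos θ_2 = (32.0016−4²−4²)/(2·4·4) = 0.0001; θ_2 = -89.9970° (elbow-down)
β = atan2(-0.0000,-5.6570) = -180.0000°; ψ = atan2(-4.0000,4.0002) = -44.9985°
θ_1 = β − ψ = -135.0015°
θ_3 = φ − θ_1 − θ_2 = 44.9985° (wrapped to (-180°,180°])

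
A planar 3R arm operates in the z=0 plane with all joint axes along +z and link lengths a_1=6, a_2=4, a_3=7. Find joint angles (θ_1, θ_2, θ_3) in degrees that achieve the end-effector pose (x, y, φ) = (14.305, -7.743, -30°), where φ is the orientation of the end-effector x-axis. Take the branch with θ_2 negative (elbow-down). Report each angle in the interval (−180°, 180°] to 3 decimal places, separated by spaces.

wrist centre = target − a_3·(cos φ, sin φ) = (8.2428, -4.2430)
cos θ_2 = (85.9472−6²−4²)/(2·6·4) = 0.7072; θ_2 = -44.9898° (elbow-down)
β = atan2(-4.2430,8.2428) = -27.2372°; ψ = atan2(-2.8279,8.8289) = -17.7604°
θ_1 = β − ψ = -9.4768°
θ_3 = φ − θ_1 − θ_2 = 24.4666° (wrapped to (-180°,180°])

-9.477 -44.990 24.467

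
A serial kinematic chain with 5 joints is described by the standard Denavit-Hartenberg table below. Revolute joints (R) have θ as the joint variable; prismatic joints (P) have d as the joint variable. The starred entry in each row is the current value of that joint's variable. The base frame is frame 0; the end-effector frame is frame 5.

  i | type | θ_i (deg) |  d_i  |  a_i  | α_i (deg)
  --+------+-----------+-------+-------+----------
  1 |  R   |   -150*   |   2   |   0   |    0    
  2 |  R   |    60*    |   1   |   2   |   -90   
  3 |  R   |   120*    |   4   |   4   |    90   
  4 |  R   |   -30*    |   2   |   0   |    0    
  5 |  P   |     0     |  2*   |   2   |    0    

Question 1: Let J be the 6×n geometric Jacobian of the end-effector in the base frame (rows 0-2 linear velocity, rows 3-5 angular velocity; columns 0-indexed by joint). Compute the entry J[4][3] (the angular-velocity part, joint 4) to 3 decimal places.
axis z_3 = (-0.0000,-0.8660,-0.5000); lever o_n−o_3 = (-1.0000,-2.5981,-3.5000)
cross product → J_v[:, 3] = (1.7321,0.5000,-0.8660)
J_ω[:, 3] = z_3
entry J[4][3] = -0.8660

-0.866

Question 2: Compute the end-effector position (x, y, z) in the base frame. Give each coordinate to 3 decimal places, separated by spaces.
3.000 -2.598 -3.964

after link 1: o_1 = (0.0000, 0.0000, 2.0000)
after link 2: o_2 = (-0.0000, -2.0000, 3.0000)
after link 3: o_3 = (4.0000, -0.0000, -0.4641)
after link 4: o_4 = (4.0000, -1.7321, -1.4641)
after link 5: o_5 = (3.0000, -2.5981, -3.9641)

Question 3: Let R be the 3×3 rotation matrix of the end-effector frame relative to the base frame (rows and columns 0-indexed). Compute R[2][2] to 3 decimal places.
End-effector z-axis (col 2 of R) = (-0.0000,-0.8660,-0.5000)
R[2][2] = -0.5000

-0.500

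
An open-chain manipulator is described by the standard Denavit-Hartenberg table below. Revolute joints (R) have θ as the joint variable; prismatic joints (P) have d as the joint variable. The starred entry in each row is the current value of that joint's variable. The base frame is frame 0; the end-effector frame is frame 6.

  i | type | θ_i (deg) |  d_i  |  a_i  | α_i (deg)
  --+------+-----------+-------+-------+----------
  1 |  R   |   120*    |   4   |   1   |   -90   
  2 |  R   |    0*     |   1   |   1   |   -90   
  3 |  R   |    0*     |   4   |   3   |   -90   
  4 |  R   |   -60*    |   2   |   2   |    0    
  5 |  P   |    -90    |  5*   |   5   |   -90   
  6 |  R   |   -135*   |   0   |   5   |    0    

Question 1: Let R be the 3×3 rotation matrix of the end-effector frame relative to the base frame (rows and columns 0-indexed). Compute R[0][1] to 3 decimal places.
End-effector y-axis (col 1 of R) = (0.9186,-0.1768,-0.3536)
R[0][1] = 0.9186

0.919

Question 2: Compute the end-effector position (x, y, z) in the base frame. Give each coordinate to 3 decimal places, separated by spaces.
5.892 8.866 -2.464

after link 1: o_1 = (-0.5000, 0.8660, 4.0000)
after link 2: o_2 = (-1.8660, 1.2321, 4.0000)
after link 3: o_3 = (-3.3660, 3.8301, 0.0000)
after link 4: o_4 = (-2.1340, 5.6962, -1.7321)
after link 5: o_5 = (4.3612, 4.4462, -4.2321)
after link 6: o_6 = (5.8921, 8.8656, -2.4643)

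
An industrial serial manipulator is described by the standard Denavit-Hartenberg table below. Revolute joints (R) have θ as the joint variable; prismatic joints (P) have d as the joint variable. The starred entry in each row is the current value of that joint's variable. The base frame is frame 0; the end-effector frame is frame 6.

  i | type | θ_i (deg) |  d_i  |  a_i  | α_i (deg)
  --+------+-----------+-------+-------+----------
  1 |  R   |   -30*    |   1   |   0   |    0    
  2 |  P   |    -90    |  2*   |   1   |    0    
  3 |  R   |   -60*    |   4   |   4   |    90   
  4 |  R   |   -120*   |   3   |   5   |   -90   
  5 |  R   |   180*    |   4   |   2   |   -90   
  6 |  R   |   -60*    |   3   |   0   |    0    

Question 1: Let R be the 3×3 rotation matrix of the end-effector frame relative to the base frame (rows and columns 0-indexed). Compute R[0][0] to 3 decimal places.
-1.000

End-effector x-axis (col 0 of R) = (-1.0000,-0.0000,0.0000)
R[0][0] = -1.0000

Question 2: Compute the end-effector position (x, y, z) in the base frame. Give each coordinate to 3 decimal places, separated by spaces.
-6.464 5.134 2.402

after link 1: o_1 = (0.0000, 0.0000, 1.0000)
after link 2: o_2 = (-0.5000, -0.8660, 3.0000)
after link 3: o_3 = (-4.5000, -0.8660, 7.0000)
after link 4: o_4 = (-2.0000, 2.1340, 2.6699)
after link 5: o_5 = (-6.4641, 2.1340, 2.4019)
after link 6: o_6 = (-6.4641, 5.1340, 2.4019)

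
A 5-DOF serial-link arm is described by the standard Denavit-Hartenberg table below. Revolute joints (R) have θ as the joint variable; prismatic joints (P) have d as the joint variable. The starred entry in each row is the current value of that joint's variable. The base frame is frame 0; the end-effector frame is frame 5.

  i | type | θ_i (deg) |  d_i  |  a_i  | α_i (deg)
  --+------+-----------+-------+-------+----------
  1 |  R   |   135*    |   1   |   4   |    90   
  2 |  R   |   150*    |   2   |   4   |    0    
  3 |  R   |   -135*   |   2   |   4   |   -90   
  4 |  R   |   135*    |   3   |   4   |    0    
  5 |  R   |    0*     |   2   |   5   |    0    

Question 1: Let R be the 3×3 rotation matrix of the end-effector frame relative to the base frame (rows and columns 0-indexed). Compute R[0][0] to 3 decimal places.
-0.017

End-effector x-axis (col 0 of R) = (-0.0170,-0.9830,-0.1830)
R[0][0] = -0.0170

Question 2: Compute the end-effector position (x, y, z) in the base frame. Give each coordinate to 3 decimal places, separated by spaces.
after link 1: o_1 = (-2.8284, 2.8284, 1.0000)
after link 2: o_2 = (1.0353, 1.7932, 3.0000)
after link 3: o_3 = (-0.2826, 5.9394, 4.0353)
after link 4: o_4 = (0.1983, 1.4585, 6.2010)
after link 5: o_5 = (0.4792, -3.8223, 7.2178)

0.479 -3.822 7.218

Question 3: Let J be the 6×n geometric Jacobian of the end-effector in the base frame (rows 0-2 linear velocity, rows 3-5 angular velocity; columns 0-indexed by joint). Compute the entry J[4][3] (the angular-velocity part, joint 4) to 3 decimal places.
axis z_3 = (0.1830,-0.1830,0.9659); lever o_n−o_3 = (0.7617,-9.7617,3.1825)
cross product → J_v[:, 3] = (8.8467,0.1533,-1.6471)
J_ω[:, 3] = z_3
entry J[4][3] = -0.1830

-0.183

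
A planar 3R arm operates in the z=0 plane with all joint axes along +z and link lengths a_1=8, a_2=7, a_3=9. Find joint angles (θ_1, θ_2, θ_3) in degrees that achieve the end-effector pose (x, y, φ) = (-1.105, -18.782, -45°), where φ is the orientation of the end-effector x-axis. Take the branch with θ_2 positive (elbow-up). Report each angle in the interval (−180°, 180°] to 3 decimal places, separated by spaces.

wrist centre = target − a_3·(cos φ, sin φ) = (-7.4690, -12.4180)
cos θ_2 = (209.9931−8²−7²)/(2·8·7) = 0.8660; θ_2 = 30.0018° (elbow-up)
β = atan2(-12.4180,-7.4690) = -121.0253°; ψ = atan2(3.5002,14.0621) = 13.9775°
θ_1 = β − ψ = -135.0027°
θ_3 = φ − θ_1 − θ_2 = 60.0009° (wrapped to (-180°,180°])

-135.003 30.002 60.001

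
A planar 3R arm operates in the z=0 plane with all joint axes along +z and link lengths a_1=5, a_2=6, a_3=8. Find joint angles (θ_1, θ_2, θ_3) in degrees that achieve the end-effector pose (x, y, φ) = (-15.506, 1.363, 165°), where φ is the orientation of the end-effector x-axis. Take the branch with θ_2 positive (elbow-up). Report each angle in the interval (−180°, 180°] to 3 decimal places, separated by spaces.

135.007 89.993 -60.000

wrist centre = target − a_3·(cos φ, sin φ) = (-7.7786, -0.7076)
cos θ_2 = (61.0071−5²−6²)/(2·5·6) = 0.0001; θ_2 = 89.9932° (elbow-up)
β = atan2(-0.7076,-7.7786) = -174.8026°; ψ = atan2(6.0000,5.0007) = 50.1904°
θ_1 = β − ψ = -224.9930°
θ_3 = φ − θ_1 − θ_2 = -60.0002° (wrapped to (-180°,180°])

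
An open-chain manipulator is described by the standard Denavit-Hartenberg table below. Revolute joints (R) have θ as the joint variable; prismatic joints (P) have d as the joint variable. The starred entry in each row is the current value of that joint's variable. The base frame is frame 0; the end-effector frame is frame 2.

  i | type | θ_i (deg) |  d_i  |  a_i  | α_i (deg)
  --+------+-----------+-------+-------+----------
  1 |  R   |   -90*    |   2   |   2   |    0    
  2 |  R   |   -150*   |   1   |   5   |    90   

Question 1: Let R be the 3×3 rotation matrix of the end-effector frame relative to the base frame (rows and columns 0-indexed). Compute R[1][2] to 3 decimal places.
End-effector z-axis (col 2 of R) = (0.8660,0.5000,0.0000)
R[1][2] = 0.5000

0.500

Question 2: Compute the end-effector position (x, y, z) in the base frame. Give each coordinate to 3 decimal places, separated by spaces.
after link 1: o_1 = (0.0000, -2.0000, 2.0000)
after link 2: o_2 = (-2.5000, 2.3301, 3.0000)

-2.500 2.330 3.000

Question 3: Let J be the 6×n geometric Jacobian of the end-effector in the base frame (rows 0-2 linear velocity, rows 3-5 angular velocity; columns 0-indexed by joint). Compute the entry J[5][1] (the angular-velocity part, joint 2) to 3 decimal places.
1.000

axis z_1 = (0.0000,0.0000,1.0000); lever o_n−o_1 = (-2.5000,4.3301,1.0000)
cross product → J_v[:, 1] = (-4.3301,-2.5000,0.0000)
J_ω[:, 1] = z_1
entry J[5][1] = 1.0000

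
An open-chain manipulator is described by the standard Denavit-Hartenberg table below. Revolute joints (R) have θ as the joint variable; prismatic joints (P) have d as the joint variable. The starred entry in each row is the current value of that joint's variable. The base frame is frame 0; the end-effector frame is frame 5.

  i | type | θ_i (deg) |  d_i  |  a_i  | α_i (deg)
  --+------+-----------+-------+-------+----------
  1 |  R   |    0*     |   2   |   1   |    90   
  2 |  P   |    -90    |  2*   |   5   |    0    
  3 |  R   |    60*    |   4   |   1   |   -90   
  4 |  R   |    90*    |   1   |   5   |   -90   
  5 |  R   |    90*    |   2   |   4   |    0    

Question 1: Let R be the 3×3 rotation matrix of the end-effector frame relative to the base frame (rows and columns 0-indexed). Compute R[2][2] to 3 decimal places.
End-effector z-axis (col 2 of R) = (-0.8660,0.0000,0.5000)
R[2][2] = 0.5000

0.500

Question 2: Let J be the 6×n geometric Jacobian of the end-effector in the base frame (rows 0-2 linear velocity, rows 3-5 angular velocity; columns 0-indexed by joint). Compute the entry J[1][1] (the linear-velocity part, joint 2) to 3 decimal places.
prismatic axis z_1 = (0.0000,-1.0000,0.0000)
J_v[:, 1] = z_1; J_ω[:, 1] = (0,0,0)
entry J[1][1] = -1.0000

-1.000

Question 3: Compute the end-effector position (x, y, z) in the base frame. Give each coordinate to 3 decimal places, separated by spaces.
after link 1: o_1 = (1.0000, 0.0000, 2.0000)
after link 2: o_2 = (1.0000, -2.0000, -3.0000)
after link 3: o_3 = (1.8660, -6.0000, -3.5000)
after link 4: o_4 = (2.3660, -1.0000, -2.6340)
after link 5: o_5 = (-1.3660, -1.0000, -5.0981)

-1.366 -1.000 -5.098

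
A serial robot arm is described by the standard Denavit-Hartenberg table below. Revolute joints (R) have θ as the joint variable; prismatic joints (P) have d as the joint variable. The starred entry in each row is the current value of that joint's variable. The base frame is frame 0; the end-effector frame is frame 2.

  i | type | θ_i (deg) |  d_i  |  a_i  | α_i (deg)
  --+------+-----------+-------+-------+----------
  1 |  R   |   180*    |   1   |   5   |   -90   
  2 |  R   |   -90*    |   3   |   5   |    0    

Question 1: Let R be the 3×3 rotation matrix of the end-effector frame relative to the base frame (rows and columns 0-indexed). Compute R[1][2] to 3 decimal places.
-1.000

End-effector z-axis (col 2 of R) = (-0.0000,-1.0000,0.0000)
R[1][2] = -1.0000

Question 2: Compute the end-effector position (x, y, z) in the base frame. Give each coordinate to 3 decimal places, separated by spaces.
after link 1: o_1 = (-5.0000, 0.0000, 1.0000)
after link 2: o_2 = (-5.0000, -3.0000, 6.0000)

-5.000 -3.000 6.000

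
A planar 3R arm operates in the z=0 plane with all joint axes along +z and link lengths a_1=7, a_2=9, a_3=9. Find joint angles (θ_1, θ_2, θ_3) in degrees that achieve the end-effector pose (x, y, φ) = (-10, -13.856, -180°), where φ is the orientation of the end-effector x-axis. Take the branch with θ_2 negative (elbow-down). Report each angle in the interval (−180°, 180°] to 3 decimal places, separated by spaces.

-59.997 -60.006 -59.997

wrist centre = target − a_3·(cos φ, sin φ) = (-1.0000, -13.8560)
cos θ_2 = (192.9887−7²−9²)/(2·7·9) = 0.4999; θ_2 = -60.0059° (elbow-down)
β = atan2(-13.8560,-1.0000) = -94.1279°; ψ = atan2(-7.7947,11.4992) = -34.1313°
θ_1 = β − ψ = -59.9967°
θ_3 = φ − θ_1 − θ_2 = -59.9974° (wrapped to (-180°,180°])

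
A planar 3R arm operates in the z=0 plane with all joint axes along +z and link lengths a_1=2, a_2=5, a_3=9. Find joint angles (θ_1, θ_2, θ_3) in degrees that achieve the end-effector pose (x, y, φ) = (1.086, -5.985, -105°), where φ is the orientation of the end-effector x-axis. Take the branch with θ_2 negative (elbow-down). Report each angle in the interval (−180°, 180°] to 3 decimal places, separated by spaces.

wrist centre = target − a_3·(cos φ, sin φ) = (3.4154, 2.7083)
cos θ_2 = (18.9998−2²−5²)/(2·2·5) = -0.5000; θ_2 = -120.0006° (elbow-down)
β = atan2(2.7083,3.4154) = 38.4138°; ψ = atan2(-4.3301,-0.5000) = -96.5874°
θ_1 = β − ψ = 135.0012°
θ_3 = φ − θ_1 − θ_2 = -120.0006° (wrapped to (-180°,180°])

135.001 -120.001 -120.001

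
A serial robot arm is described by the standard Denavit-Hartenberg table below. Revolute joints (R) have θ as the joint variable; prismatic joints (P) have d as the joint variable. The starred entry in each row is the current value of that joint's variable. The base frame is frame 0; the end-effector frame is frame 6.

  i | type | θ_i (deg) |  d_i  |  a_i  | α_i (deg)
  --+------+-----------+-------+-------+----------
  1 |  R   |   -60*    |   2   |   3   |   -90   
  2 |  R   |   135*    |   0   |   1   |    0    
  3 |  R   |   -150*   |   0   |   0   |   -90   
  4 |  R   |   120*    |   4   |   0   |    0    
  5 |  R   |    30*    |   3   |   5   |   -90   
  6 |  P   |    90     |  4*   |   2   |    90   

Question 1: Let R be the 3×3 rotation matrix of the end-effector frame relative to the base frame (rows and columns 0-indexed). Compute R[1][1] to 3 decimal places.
0.851

End-effector y-axis (col 1 of R) = (0.5085,0.8513,-0.1294)
R[1][1] = 0.8513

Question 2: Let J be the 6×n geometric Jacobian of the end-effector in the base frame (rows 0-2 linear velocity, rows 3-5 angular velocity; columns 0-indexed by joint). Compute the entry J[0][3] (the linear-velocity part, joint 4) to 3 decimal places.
axis z_3 = (0.1294,-0.2241,-0.9659); lever o_n−o_3 = (-1.5752,4.6566,-6.4680)
cross product → J_v[:, 3] = (5.9477,2.3586,0.2495)
J_ω[:, 3] = z_3
entry J[0][3] = 5.9477

5.948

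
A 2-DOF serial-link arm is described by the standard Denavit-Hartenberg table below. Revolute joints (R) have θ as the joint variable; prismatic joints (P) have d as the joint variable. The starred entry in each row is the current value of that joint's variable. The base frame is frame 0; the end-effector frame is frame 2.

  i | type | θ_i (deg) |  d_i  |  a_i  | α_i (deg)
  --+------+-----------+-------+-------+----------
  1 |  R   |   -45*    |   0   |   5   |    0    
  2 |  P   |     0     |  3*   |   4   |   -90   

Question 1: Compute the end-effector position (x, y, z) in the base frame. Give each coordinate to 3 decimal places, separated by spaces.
after link 1: o_1 = (3.5355, -3.5355, 0.0000)
after link 2: o_2 = (6.3640, -6.3640, 3.0000)

6.364 -6.364 3.000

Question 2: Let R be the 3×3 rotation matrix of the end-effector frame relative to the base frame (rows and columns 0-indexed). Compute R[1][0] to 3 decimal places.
End-effector x-axis (col 0 of R) = (0.7071,-0.7071,0.0000)
R[1][0] = -0.7071

-0.707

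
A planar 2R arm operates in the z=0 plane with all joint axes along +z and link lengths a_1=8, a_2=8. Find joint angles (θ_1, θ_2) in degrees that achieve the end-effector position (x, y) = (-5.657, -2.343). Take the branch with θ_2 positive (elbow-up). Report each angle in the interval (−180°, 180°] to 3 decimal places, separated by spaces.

cos θ_2 = (37.4913−8²−8²)/(2·8·8) = -0.7071; θ_2 = 134.9994° (elbow-up)
β = atan2(-2.3430,-5.6570) = -157.5018°; ψ = atan2(5.6569,2.3432) = 67.4997°
θ_1 = β − ψ = -225.0015°

134.999 134.999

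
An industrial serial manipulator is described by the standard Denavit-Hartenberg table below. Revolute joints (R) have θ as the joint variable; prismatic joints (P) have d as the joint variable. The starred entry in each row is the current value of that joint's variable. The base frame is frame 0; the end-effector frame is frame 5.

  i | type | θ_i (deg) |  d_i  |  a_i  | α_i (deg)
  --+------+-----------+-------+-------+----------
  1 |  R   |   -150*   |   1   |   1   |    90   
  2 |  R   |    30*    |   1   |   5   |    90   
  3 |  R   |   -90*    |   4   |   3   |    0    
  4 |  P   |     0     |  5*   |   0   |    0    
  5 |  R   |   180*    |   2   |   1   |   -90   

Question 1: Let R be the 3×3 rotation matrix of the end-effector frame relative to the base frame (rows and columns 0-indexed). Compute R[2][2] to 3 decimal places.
End-effector z-axis (col 2 of R) = (0.7500,0.4330,-0.5000)
R[2][2] = -0.5000

-0.500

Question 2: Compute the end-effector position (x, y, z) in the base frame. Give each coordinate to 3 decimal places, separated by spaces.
-8.879 -6.281 -6.026

after link 1: o_1 = (-0.8660, -0.5000, 1.0000)
after link 2: o_2 = (-5.1160, -1.7990, 3.5000)
after link 3: o_3 = (-5.3481, -5.3971, 0.0359)
after link 4: o_4 = (-7.5131, -6.6471, -4.2942)
after link 5: o_5 = (-8.8792, -6.2811, -6.0263)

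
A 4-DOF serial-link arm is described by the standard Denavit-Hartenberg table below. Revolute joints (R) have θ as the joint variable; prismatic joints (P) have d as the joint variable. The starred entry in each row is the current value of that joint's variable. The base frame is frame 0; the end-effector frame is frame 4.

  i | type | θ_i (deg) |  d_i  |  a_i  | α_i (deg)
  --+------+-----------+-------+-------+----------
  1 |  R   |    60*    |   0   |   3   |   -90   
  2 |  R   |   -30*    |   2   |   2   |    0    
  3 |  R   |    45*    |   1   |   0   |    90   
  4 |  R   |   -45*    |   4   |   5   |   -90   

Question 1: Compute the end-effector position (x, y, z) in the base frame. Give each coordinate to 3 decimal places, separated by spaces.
after link 1: o_1 = (1.5000, 2.5981, 0.0000)
after link 2: o_2 = (0.6340, 5.0981, 1.0000)
after link 3: o_3 = (-0.2321, 5.5981, 1.0000)
after link 4: o_4 = (5.0550, 7.6844, 3.9486)

5.055 7.684 3.949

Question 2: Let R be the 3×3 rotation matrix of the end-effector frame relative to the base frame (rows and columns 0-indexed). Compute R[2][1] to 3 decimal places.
-0.966

End-effector y-axis (col 1 of R) = (-0.1294,-0.2241,-0.9659)
R[2][1] = -0.9659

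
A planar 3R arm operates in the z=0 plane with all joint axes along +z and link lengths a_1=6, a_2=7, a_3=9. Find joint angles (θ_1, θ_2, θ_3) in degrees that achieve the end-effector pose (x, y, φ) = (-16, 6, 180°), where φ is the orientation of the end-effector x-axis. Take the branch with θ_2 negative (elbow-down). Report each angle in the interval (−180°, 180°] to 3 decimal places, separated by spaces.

-171.203 -90.000 81.203

wrist centre = target − a_3·(cos φ, sin φ) = (-7.0000, 6.0000)
cos θ_2 = (85.0000−6²−7²)/(2·6·7) = 0.0000; θ_2 = -90.0000° (elbow-down)
β = atan2(6.0000,-7.0000) = 139.3987°; ψ = atan2(-7.0000,6.0000) = -49.3987°
θ_1 = β − ψ = 188.7974°
θ_3 = φ − θ_1 − θ_2 = 81.2026° (wrapped to (-180°,180°])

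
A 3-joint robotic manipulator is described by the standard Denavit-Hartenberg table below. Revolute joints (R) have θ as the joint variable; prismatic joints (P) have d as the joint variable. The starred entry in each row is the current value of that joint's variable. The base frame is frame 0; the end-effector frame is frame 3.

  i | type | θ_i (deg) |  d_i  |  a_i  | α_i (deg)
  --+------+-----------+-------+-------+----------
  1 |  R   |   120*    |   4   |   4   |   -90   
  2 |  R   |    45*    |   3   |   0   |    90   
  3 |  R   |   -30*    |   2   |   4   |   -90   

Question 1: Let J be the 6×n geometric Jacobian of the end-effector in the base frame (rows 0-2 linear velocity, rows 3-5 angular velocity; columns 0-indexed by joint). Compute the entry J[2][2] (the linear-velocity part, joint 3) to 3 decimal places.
axis z_2 = (-0.3536,0.6124,0.7071); lever o_n−o_2 = (-0.1998,4.3461,-1.0353)
cross product → J_v[:, 2] = (-3.7071,-0.5073,-1.4142)
J_ω[:, 2] = z_2
entry J[2][2] = -1.4142

-1.414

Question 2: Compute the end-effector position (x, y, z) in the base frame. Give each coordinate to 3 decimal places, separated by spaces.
-4.798 6.310 2.965

after link 1: o_1 = (-2.0000, 3.4641, 4.0000)
after link 2: o_2 = (-4.5981, 1.9641, 4.0000)
after link 3: o_3 = (-4.7979, 6.3102, 2.9647)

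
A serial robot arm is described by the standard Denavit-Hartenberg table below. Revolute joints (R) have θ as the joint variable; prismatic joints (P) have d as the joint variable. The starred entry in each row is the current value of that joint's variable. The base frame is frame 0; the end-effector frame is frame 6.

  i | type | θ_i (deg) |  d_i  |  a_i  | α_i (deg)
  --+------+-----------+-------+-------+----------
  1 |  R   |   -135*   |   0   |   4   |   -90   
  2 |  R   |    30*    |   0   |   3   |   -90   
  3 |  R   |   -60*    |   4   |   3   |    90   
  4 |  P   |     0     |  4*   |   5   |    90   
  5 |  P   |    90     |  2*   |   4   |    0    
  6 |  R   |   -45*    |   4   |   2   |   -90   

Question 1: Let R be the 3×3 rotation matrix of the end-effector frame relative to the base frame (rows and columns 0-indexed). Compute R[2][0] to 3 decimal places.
End-effector x-axis (col 0 of R) = (0.8415,-0.5245,0.1294)
R[2][0] = 0.1294

0.129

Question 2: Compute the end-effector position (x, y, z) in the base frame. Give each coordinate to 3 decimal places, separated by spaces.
5.831 -12.356 1.955

after link 1: o_1 = (-2.8284, -2.8284, 0.0000)
after link 2: o_2 = (-4.6655, -4.6655, -1.5000)
after link 3: o_3 = (-2.3328, -6.0070, -5.7141)
after link 4: o_4 = (2.7337, -9.8927, -5.2321)
after link 5: o_5 = (5.5621, -9.8927, -1.7679)
after link 6: o_6 = (5.8309, -12.3559, 1.9550)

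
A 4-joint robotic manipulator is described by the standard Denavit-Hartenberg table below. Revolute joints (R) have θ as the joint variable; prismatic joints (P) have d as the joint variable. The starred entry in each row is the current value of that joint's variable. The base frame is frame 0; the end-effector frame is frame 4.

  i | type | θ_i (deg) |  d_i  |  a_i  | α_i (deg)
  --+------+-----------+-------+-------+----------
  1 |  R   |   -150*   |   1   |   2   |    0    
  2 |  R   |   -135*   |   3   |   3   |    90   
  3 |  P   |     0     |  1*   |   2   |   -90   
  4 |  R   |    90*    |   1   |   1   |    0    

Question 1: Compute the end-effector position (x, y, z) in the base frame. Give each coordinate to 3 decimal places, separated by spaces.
-0.438 3.830 5.000

after link 1: o_1 = (-1.7321, -1.0000, 1.0000)
after link 2: o_2 = (-0.9556, 1.8978, 4.0000)
after link 3: o_3 = (0.5280, 3.5708, 4.0000)
after link 4: o_4 = (-0.4380, 3.8296, 5.0000)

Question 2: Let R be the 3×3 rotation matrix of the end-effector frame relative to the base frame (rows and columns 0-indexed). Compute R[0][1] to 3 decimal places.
End-effector y-axis (col 1 of R) = (-0.2588,-0.9659,0.0000)
R[0][1] = -0.2588

-0.259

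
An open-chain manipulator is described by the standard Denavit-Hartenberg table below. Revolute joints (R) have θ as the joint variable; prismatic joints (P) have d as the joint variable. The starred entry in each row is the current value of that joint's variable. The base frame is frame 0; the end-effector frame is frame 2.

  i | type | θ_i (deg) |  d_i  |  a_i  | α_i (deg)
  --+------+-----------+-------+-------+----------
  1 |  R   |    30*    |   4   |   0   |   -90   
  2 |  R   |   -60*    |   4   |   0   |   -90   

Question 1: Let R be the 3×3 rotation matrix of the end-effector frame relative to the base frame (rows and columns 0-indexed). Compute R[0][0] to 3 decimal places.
End-effector x-axis (col 0 of R) = (0.4330,0.2500,0.8660)
R[0][0] = 0.4330

0.433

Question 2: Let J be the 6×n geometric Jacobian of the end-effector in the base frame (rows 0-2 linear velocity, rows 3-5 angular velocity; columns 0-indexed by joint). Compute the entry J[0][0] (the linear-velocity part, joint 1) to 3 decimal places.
-3.464

axis z_0 = ẑ; lever o_n−o_0 = (-2.0000,3.4641,4.0000)
cross product → J_v[:, 0] = (-3.4641,-2.0000,0.0000)
J_ω[:, 0] = z_0
entry J[0][0] = -3.4641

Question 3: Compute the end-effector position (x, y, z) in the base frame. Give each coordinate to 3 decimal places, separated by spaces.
-2.000 3.464 4.000

after link 1: o_1 = (0.0000, 0.0000, 4.0000)
after link 2: o_2 = (-2.0000, 3.4641, 4.0000)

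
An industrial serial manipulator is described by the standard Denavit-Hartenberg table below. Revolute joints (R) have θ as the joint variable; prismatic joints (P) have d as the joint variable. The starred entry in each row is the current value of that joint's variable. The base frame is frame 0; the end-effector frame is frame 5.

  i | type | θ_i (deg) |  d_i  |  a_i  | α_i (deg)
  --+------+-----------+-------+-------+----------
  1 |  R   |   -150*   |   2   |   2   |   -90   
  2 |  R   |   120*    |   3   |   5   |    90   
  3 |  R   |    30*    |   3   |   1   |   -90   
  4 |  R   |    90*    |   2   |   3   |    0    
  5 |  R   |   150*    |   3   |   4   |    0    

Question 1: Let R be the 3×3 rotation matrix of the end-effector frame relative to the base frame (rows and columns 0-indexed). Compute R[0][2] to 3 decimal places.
End-effector z-axis (col 2 of R) = (0.2165,-0.8750,0.4330)
R[0][2] = 0.2165

0.217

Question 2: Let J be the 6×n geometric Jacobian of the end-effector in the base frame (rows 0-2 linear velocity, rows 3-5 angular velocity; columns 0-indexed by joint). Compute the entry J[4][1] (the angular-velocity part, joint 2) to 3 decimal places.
axis z_1 = (0.5000,-0.8660,0.0000); lever o_n−o_1 = (1.5245,-7.0066,-3.1471)
cross product → J_v[:, 1] = (2.7255,1.5736,-2.1830)
J_ω[:, 1] = z_1
entry J[4][1] = -0.8660

-0.866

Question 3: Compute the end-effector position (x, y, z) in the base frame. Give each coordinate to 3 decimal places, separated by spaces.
-0.208 -8.007 -1.147

after link 1: o_1 = (-1.7321, -1.0000, 2.0000)
after link 2: o_2 = (1.9330, -2.3481, -2.3301)
after link 3: o_3 = (0.3080, -3.8636, -4.5801)
after link 4: o_4 = (2.9910, -4.3146, -2.2141)
after link 5: o_5 = (-0.2075, -8.0066, -1.1471)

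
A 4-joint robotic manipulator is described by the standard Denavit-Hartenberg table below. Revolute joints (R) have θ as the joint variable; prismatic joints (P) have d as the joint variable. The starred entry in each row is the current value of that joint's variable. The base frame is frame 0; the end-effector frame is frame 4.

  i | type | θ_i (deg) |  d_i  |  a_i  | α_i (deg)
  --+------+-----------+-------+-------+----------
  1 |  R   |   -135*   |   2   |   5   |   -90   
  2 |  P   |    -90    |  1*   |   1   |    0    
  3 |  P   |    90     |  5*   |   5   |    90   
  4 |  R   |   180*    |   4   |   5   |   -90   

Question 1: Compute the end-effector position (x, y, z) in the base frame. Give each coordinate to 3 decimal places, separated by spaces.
after link 1: o_1 = (-3.5355, -3.5355, 2.0000)
after link 2: o_2 = (-2.8284, -4.2426, 3.0000)
after link 3: o_3 = (-2.8284, -11.3137, 3.0000)
after link 4: o_4 = (0.7071, -7.7782, 7.0000)

0.707 -7.778 7.000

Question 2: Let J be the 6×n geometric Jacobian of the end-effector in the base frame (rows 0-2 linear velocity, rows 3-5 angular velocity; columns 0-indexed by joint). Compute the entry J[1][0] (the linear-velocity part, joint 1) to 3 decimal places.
0.707

axis z_0 = ẑ; lever o_n−o_0 = (0.7071,-7.7782,7.0000)
cross product → J_v[:, 0] = (7.7782,0.7071,-0.0000)
J_ω[:, 0] = z_0
entry J[1][0] = 0.7071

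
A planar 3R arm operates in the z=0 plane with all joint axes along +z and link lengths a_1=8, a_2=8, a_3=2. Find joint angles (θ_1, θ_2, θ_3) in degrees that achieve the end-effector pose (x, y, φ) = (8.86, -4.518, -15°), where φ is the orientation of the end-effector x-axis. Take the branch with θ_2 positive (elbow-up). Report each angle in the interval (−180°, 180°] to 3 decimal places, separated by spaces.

-90.002 119.999 -44.997

wrist centre = target − a_3·(cos φ, sin φ) = (6.9281, -4.0004)
cos θ_2 = (64.0021−8²−8²)/(2·8·8) = -0.5000; θ_2 = 119.9989° (elbow-up)
β = atan2(-4.0004,6.9281) = -30.0024°; ψ = atan2(6.9283,4.0001) = 59.9994°
θ_1 = β − ψ = -90.0019°
θ_3 = φ − θ_1 − θ_2 = -44.9970° (wrapped to (-180°,180°])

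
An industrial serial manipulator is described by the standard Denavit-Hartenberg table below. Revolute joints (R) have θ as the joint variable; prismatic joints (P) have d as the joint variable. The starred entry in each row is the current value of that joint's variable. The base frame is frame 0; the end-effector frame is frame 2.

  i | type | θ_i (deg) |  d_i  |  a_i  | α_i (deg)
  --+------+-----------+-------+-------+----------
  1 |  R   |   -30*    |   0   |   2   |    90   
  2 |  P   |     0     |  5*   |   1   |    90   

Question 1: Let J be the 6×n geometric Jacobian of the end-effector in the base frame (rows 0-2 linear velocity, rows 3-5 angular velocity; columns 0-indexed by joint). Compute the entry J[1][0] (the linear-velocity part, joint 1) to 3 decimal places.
0.098

axis z_0 = ẑ; lever o_n−o_0 = (0.0981,-5.8301,0.0000)
cross product → J_v[:, 0] = (5.8301,0.0981,-0.0000)
J_ω[:, 0] = z_0
entry J[1][0] = 0.0981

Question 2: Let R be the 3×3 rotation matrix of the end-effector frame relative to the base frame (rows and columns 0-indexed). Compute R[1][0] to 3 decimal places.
End-effector x-axis (col 0 of R) = (0.8660,-0.5000,0.0000)
R[1][0] = -0.5000

-0.500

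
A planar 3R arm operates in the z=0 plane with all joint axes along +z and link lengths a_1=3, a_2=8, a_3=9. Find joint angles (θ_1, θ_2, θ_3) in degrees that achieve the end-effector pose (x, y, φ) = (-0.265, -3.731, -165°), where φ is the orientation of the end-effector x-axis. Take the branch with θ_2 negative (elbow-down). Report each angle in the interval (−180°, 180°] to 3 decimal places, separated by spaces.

60.001 -89.998 -135.002

wrist centre = target − a_3·(cos φ, sin φ) = (8.4283, -1.4016)
cos θ_2 = (73.0014−3²−8²)/(2·3·8) = 0.0000; θ_2 = -89.9984° (elbow-down)
β = atan2(-1.4016,8.4283) = -9.4419°; ψ = atan2(-8.0000,3.0002) = -69.4425°
θ_1 = β − ψ = 60.0007°
θ_3 = φ − θ_1 − θ_2 = -135.0023° (wrapped to (-180°,180°])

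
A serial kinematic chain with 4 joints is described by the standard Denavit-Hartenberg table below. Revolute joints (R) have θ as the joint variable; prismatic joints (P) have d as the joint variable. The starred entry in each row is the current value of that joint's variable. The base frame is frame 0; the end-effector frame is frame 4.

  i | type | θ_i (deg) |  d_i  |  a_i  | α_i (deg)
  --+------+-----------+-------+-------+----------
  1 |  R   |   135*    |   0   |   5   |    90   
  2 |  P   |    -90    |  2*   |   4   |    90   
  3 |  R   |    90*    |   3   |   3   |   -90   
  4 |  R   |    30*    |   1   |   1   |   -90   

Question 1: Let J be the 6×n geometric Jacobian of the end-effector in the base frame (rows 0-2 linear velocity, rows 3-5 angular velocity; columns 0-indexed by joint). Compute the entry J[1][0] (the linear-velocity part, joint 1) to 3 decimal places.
axis z_0 = ẑ; lever o_n−o_0 = (2.3801,5.9157,-3.0000)
cross product → J_v[:, 0] = (-5.9157,2.3801,0.0000)
J_ω[:, 0] = z_0
entry J[1][0] = 2.3801

2.380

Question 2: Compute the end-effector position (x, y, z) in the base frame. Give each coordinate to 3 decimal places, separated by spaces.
2.380 5.916 -3.000

after link 1: o_1 = (-3.5355, 3.5355, 0.0000)
after link 2: o_2 = (-2.1213, 4.9497, -4.0000)
after link 3: o_3 = (2.1213, 4.9497, -4.0000)
after link 4: o_4 = (2.3801, 5.9157, -3.0000)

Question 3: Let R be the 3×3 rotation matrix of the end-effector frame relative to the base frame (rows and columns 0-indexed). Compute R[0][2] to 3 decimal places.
End-effector z-axis (col 2 of R) = (-0.9659,0.2588,0.0000)
R[0][2] = -0.9659

-0.966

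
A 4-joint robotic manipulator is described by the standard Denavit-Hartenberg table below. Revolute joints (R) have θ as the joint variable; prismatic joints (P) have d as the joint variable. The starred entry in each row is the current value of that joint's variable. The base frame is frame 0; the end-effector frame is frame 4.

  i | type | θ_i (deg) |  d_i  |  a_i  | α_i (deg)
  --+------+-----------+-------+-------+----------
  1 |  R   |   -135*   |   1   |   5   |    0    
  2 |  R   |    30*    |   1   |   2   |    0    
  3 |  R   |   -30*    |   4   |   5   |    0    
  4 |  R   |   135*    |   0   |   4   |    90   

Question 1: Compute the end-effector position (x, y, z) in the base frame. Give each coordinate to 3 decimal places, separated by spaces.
-3.589 -9.003 6.000

after link 1: o_1 = (-3.5355, -3.5355, 1.0000)
after link 2: o_2 = (-4.0532, -5.4674, 2.0000)
after link 3: o_3 = (-7.5887, -9.0029, 6.0000)
after link 4: o_4 = (-3.5887, -9.0029, 6.0000)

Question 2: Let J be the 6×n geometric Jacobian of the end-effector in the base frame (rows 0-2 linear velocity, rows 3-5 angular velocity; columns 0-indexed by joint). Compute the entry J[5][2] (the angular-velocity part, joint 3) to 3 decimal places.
1.000

axis z_2 = (0.0000,0.0000,1.0000); lever o_n−o_2 = (0.4645,-3.5355,4.0000)
cross product → J_v[:, 2] = (3.5355,0.4645,-0.0000)
J_ω[:, 2] = z_2
entry J[5][2] = 1.0000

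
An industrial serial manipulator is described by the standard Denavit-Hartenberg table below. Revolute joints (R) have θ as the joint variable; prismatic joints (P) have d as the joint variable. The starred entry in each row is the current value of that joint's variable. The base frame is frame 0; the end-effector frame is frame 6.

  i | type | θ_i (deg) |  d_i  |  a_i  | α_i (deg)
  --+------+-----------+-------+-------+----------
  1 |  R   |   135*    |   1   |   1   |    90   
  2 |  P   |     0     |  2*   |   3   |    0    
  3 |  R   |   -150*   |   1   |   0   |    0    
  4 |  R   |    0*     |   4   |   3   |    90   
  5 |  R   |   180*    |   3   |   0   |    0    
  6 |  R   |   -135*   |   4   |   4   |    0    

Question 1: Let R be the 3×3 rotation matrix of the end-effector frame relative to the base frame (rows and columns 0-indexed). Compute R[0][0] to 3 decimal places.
0.933

End-effector x-axis (col 0 of R) = (0.9330,0.0670,-0.3536)
R[0][0] = 0.9330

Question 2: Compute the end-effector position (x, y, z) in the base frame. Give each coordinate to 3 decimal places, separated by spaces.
10.165 3.734 4.148

after link 1: o_1 = (-0.7071, 0.7071, 1.0000)
after link 2: o_2 = (-1.4142, 4.2426, 1.0000)
after link 3: o_3 = (-0.7071, 4.9497, 1.0000)
after link 4: o_4 = (3.9584, 5.9411, -0.5000)
after link 5: o_5 = (5.0191, 4.8804, 2.0981)
after link 6: o_6 = (10.1654, 3.7341, 4.1480)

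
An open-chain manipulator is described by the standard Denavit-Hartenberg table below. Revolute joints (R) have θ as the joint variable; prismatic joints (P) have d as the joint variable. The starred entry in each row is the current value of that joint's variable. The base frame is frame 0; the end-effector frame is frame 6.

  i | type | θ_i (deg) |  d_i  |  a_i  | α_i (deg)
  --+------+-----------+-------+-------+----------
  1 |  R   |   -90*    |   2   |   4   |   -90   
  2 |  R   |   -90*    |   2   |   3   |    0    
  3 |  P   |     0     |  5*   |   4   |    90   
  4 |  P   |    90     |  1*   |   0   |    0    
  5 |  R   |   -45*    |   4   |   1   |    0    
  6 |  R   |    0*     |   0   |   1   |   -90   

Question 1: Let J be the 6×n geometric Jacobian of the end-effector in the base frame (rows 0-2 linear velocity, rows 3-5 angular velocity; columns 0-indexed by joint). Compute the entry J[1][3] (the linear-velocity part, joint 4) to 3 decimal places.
1.000

prismatic axis z_3 = (0.0000,1.0000,0.0000)
J_v[:, 3] = z_3; J_ω[:, 3] = (0,0,0)
entry J[1][3] = 1.0000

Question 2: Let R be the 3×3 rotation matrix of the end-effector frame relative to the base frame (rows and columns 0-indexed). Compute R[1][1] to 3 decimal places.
-1.000

End-effector y-axis (col 1 of R) = (0.0000,-1.0000,-0.0000)
R[1][1] = -1.0000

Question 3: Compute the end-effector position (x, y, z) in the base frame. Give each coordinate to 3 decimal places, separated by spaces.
after link 1: o_1 = (0.0000, -4.0000, 2.0000)
after link 2: o_2 = (2.0000, -4.0000, 5.0000)
after link 3: o_3 = (7.0000, -4.0000, 9.0000)
after link 4: o_4 = (7.0000, -3.0000, 9.0000)
after link 5: o_5 = (7.7071, 1.0000, 9.7071)
after link 6: o_6 = (8.4142, 1.0000, 10.4142)

8.414 1.000 10.414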